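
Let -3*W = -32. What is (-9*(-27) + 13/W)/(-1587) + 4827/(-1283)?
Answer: -85053671/21718624 ≈ -3.9162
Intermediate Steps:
W = 32/3 (W = -1/3*(-32) = 32/3 ≈ 10.667)
(-9*(-27) + 13/W)/(-1587) + 4827/(-1283) = (-9*(-27) + 13/(32/3))/(-1587) + 4827/(-1283) = (243 + 13*(3/32))*(-1/1587) + 4827*(-1/1283) = (243 + 39/32)*(-1/1587) - 4827/1283 = (7815/32)*(-1/1587) - 4827/1283 = -2605/16928 - 4827/1283 = -85053671/21718624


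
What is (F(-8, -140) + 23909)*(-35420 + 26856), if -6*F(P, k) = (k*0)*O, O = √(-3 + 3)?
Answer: -204756676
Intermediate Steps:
O = 0 (O = √0 = 0)
F(P, k) = 0 (F(P, k) = -k*0*0/6 = -0*0 = -⅙*0 = 0)
(F(-8, -140) + 23909)*(-35420 + 26856) = (0 + 23909)*(-35420 + 26856) = 23909*(-8564) = -204756676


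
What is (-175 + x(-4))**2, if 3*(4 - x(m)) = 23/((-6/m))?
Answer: 2512225/81 ≈ 31015.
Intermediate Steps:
x(m) = 4 + 23*m/18 (x(m) = 4 - 23/(3*((-6/m))) = 4 - 23*(-m/6)/3 = 4 - (-23)*m/18 = 4 + 23*m/18)
(-175 + x(-4))**2 = (-175 + (4 + (23/18)*(-4)))**2 = (-175 + (4 - 46/9))**2 = (-175 - 10/9)**2 = (-1585/9)**2 = 2512225/81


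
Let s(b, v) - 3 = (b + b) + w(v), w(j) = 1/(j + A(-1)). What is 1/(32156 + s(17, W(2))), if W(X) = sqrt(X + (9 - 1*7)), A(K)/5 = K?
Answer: 3/96578 ≈ 3.1063e-5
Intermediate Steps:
A(K) = 5*K
w(j) = 1/(-5 + j) (w(j) = 1/(j + 5*(-1)) = 1/(j - 5) = 1/(-5 + j))
W(X) = sqrt(2 + X) (W(X) = sqrt(X + (9 - 7)) = sqrt(X + 2) = sqrt(2 + X))
s(b, v) = 3 + 1/(-5 + v) + 2*b (s(b, v) = 3 + ((b + b) + 1/(-5 + v)) = 3 + (2*b + 1/(-5 + v)) = 3 + (1/(-5 + v) + 2*b) = 3 + 1/(-5 + v) + 2*b)
1/(32156 + s(17, W(2))) = 1/(32156 + (1 + (-5 + sqrt(2 + 2))*(3 + 2*17))/(-5 + sqrt(2 + 2))) = 1/(32156 + (1 + (-5 + sqrt(4))*(3 + 34))/(-5 + sqrt(4))) = 1/(32156 + (1 + (-5 + 2)*37)/(-5 + 2)) = 1/(32156 + (1 - 3*37)/(-3)) = 1/(32156 - (1 - 111)/3) = 1/(32156 - 1/3*(-110)) = 1/(32156 + 110/3) = 1/(96578/3) = 3/96578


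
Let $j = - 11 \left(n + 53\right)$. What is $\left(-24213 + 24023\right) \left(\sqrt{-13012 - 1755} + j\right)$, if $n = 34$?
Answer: $181830 - 190 i \sqrt{14767} \approx 1.8183 \cdot 10^{5} - 23089.0 i$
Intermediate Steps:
$j = -957$ ($j = - 11 \left(34 + 53\right) = \left(-11\right) 87 = -957$)
$\left(-24213 + 24023\right) \left(\sqrt{-13012 - 1755} + j\right) = \left(-24213 + 24023\right) \left(\sqrt{-13012 - 1755} - 957\right) = - 190 \left(\sqrt{-14767} - 957\right) = - 190 \left(i \sqrt{14767} - 957\right) = - 190 \left(-957 + i \sqrt{14767}\right) = 181830 - 190 i \sqrt{14767}$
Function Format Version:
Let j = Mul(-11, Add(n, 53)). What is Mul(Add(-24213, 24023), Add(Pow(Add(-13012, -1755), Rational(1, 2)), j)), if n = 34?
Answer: Add(181830, Mul(-190, I, Pow(14767, Rational(1, 2)))) ≈ Add(1.8183e+5, Mul(-23089., I))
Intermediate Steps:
j = -957 (j = Mul(-11, Add(34, 53)) = Mul(-11, 87) = -957)
Mul(Add(-24213, 24023), Add(Pow(Add(-13012, -1755), Rational(1, 2)), j)) = Mul(Add(-24213, 24023), Add(Pow(Add(-13012, -1755), Rational(1, 2)), -957)) = Mul(-190, Add(Pow(-14767, Rational(1, 2)), -957)) = Mul(-190, Add(Mul(I, Pow(14767, Rational(1, 2))), -957)) = Mul(-190, Add(-957, Mul(I, Pow(14767, Rational(1, 2))))) = Add(181830, Mul(-190, I, Pow(14767, Rational(1, 2))))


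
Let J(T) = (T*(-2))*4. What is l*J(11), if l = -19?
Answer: 1672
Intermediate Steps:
J(T) = -8*T (J(T) = -2*T*4 = -8*T)
l*J(11) = -(-152)*11 = -19*(-88) = 1672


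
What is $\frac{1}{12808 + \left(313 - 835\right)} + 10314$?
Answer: $\frac{126717805}{12286} \approx 10314.0$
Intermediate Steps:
$\frac{1}{12808 + \left(313 - 835\right)} + 10314 = \frac{1}{12808 - 522} + 10314 = \frac{1}{12286} + 10314 = \frac{126717805}{12286}$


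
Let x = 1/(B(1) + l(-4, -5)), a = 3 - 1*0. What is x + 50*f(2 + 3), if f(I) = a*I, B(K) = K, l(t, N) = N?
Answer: 2999/4 ≈ 749.75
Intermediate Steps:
a = 3 (a = 3 + 0 = 3)
f(I) = 3*I
x = -¼ (x = 1/(1 - 5) = 1/(-4) = -¼ ≈ -0.25000)
x + 50*f(2 + 3) = -¼ + 50*(3*(2 + 3)) = -¼ + 50*(3*5) = -¼ + 50*15 = -¼ + 750 = 2999/4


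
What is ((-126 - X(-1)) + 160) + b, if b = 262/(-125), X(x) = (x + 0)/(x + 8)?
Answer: 28041/875 ≈ 32.047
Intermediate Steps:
X(x) = x/(8 + x)
b = -262/125 (b = 262*(-1/125) = -262/125 ≈ -2.0960)
((-126 - X(-1)) + 160) + b = ((-126 - (-1)/(8 - 1)) + 160) - 262/125 = ((-126 - (-1)/7) + 160) - 262/125 = ((-126 - 1*(-⅐)) + 160) - 262/125 = ((-126 + ⅐) + 160) - 262/125 = (-881/7 + 160) - 262/125 = 239/7 - 262/125 = 28041/875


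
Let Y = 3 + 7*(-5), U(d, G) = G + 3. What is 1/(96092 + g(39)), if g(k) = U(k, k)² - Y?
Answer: 1/97888 ≈ 1.0216e-5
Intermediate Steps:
U(d, G) = 3 + G
Y = -32 (Y = 3 - 35 = -32)
g(k) = 32 + (3 + k)² (g(k) = (3 + k)² - 1*(-32) = (3 + k)² + 32 = 32 + (3 + k)²)
1/(96092 + g(39)) = 1/(96092 + (32 + (3 + 39)²)) = 1/(96092 + (32 + 42²)) = 1/(96092 + (32 + 1764)) = 1/(96092 + 1796) = 1/97888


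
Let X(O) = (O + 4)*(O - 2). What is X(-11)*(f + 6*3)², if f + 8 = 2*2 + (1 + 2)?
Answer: 26299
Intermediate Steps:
f = -1 (f = -8 + (2*2 + (1 + 2)) = -8 + (4 + 3) = -8 + 7 = -1)
X(O) = (-2 + O)*(4 + O) (X(O) = (4 + O)*(-2 + O) = (-2 + O)*(4 + O))
X(-11)*(f + 6*3)² = (-8 + (-11)² + 2*(-11))*(-1 + 6*3)² = (-8 + 121 - 22)*(-1 + 18)² = 91*17² = 91*289 = 26299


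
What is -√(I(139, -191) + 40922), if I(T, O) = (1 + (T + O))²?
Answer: -√43523 ≈ -208.62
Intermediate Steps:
I(T, O) = (1 + O + T)² (I(T, O) = (1 + (O + T))² = (1 + O + T)²)
-√(I(139, -191) + 40922) = -√((1 - 191 + 139)² + 40922) = -√((-51)² + 40922) = -√(2601 + 40922) = -√43523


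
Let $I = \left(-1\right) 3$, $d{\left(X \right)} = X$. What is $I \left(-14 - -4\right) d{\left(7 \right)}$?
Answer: $210$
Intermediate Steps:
$I = -3$
$I \left(-14 - -4\right) d{\left(7 \right)} = - 3 \left(-14 - -4\right) 7 = - 3 \left(-14 + 4\right) 7 = \left(-3\right) \left(-10\right) 7 = 30 \cdot 7 = 210$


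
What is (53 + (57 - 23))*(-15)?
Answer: -1305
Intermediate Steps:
(53 + (57 - 23))*(-15) = (53 + 34)*(-15) = 87*(-15) = -1305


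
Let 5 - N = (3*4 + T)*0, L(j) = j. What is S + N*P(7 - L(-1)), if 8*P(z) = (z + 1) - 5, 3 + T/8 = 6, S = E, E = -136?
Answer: -267/2 ≈ -133.50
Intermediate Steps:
S = -136
T = 24 (T = -24 + 8*6 = -24 + 48 = 24)
N = 5 (N = 5 - (3*4 + 24)*0 = 5 - (12 + 24)*0 = 5 - 36*0 = 5 - 1*0 = 5 + 0 = 5)
P(z) = -½ + z/8 (P(z) = ((z + 1) - 5)/8 = ((1 + z) - 5)/8 = (-4 + z)/8 = -½ + z/8)
S + N*P(7 - L(-1)) = -136 + 5*(-½ + (7 - 1*(-1))/8) = -136 + 5*(-½ + (7 + 1)/8) = -136 + 5*(-½ + (⅛)*8) = -136 + 5*(-½ + 1) = -136 + 5*(½) = -136 + 5/2 = -267/2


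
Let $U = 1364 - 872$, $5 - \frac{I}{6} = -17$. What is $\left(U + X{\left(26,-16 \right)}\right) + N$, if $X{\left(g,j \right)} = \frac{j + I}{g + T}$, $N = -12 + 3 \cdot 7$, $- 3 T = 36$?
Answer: $\frac{3565}{7} \approx 509.29$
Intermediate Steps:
$T = -12$ ($T = \left(- \frac{1}{3}\right) 36 = -12$)
$I = 132$ ($I = 30 - -102 = 30 + 102 = 132$)
$N = 9$ ($N = -12 + 21 = 9$)
$U = 492$ ($U = 1364 - 872 = 492$)
$X{\left(g,j \right)} = \frac{132 + j}{-12 + g}$ ($X{\left(g,j \right)} = \frac{j + 132}{g - 12} = \frac{132 + j}{-12 + g}$)
$\left(U + X{\left(26,-16 \right)}\right) + N = \left(492 + \frac{132 - 16}{-12 + 26}\right) + 9 = \left(492 + \frac{1}{14} \cdot 116\right) + 9 = \left(492 + \frac{58}{7}\right) + 9 = \frac{3502}{7} + 9 = \frac{3565}{7}$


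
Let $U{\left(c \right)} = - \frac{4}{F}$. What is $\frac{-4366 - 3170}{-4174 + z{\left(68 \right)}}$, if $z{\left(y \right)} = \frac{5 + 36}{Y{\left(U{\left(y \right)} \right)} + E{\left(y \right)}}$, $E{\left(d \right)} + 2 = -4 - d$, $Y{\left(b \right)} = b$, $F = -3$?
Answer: $\frac{1642848}{910055} \approx 1.8052$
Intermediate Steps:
$U{\left(c \right)} = \frac{4}{3}$ ($U{\left(c \right)} = - \frac{4}{-3} = \left(-4\right) \left(- \frac{1}{3}\right) = \frac{4}{3}$)
$E{\left(d \right)} = -6 - d$ ($E{\left(d \right)} = -2 - \left(4 + d\right) = -6 - d$)
$z{\left(y \right)} = \frac{41}{- \frac{14}{3} - y}$ ($z{\left(y \right)} = \frac{5 + 36}{\frac{4}{3} - \left(6 + y\right)} = \frac{41}{- \frac{14}{3} - y}$)
$\frac{-4366 - 3170}{-4174 + z{\left(68 \right)}} = \frac{-4366 - 3170}{-4174 - \frac{123}{14 + 3 \cdot 68}} = - \frac{7536}{-4174 - \frac{123}{14 + 204}} = - \frac{7536}{-4174 - \frac{123}{218}} = - \frac{7536}{- \frac{910055}{218}} = \left(-7536\right) \left(- \frac{218}{910055}\right) = \frac{1642848}{910055}$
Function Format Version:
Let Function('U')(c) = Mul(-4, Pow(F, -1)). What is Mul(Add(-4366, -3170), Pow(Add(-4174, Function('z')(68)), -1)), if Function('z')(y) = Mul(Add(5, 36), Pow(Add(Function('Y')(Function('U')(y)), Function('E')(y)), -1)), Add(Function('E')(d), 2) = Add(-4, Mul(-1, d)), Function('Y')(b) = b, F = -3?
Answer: Rational(1642848, 910055) ≈ 1.8052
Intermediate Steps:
Function('U')(c) = Rational(4, 3) (Function('U')(c) = Mul(-4, Pow(-3, -1)) = Mul(-4, Rational(-1, 3)) = Rational(4, 3))
Function('E')(d) = Add(-6, Mul(-1, d)) (Function('E')(d) = Add(-2, Add(-4, Mul(-1, d))) = Add(-6, Mul(-1, d)))
Function('z')(y) = Mul(41, Pow(Add(Rational(-14, 3), Mul(-1, y)), -1)) (Function('z')(y) = Mul(Add(5, 36), Pow(Add(Rational(4, 3), Add(-6, Mul(-1, y))), -1)) = Mul(41, Pow(Add(Rational(-14, 3), Mul(-1, y)), -1)))
Mul(Add(-4366, -3170), Pow(Add(-4174, Function('z')(68)), -1)) = Mul(Add(-4366, -3170), Pow(Add(-4174, Mul(-123, Pow(Add(14, Mul(3, 68)), -1))), -1)) = Mul(-7536, Pow(Add(-4174, Mul(-123, Pow(Add(14, 204), -1))), -1)) = Mul(-7536, Pow(Add(-4174, Mul(-123, Pow(218, -1))), -1)) = Mul(-7536, Pow(Add(-4174, Mul(-123, Rational(1, 218))), -1)) = Mul(-7536, Pow(Add(-4174, Rational(-123, 218)), -1)) = Mul(-7536, Pow(Rational(-910055, 218), -1)) = Mul(-7536, Rational(-218, 910055)) = Rational(1642848, 910055)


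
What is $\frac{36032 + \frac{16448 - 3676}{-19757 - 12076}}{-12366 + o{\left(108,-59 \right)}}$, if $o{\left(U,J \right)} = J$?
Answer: $- \frac{1146993884}{395525025} \approx -2.8999$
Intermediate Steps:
$\frac{36032 + \frac{16448 - 3676}{-19757 - 12076}}{-12366 + o{\left(108,-59 \right)}} = \frac{36032 + \frac{16448 - 3676}{-19757 - 12076}}{-12366 - 59} = \frac{36032 + \frac{12772}{-31833}}{-12425} = \left(36032 + 12772 \left(- \frac{1}{31833}\right)\right) \left(- \frac{1}{12425}\right) = \left(36032 - \frac{12772}{31833}\right) \left(- \frac{1}{12425}\right) = \frac{1146993884}{31833} \left(- \frac{1}{12425}\right) = - \frac{1146993884}{395525025}$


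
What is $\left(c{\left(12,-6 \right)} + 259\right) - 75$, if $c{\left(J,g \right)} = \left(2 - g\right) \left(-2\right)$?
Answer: $168$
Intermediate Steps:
$c{\left(J,g \right)} = -4 + 2 g$
$\left(c{\left(12,-6 \right)} + 259\right) - 75 = \left(\left(-4 + 2 \left(-6\right)\right) + 259\right) - 75 = \left(\left(-4 - 12\right) + 259\right) - 75 = \left(-16 + 259\right) - 75 = 243 - 75 = 168$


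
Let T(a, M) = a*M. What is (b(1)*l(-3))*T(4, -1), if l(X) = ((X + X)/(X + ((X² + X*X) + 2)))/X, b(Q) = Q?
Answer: -8/17 ≈ -0.47059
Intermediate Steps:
T(a, M) = M*a
l(X) = 2/(2 + X + 2*X²) (l(X) = ((2*X)/(X + ((X² + X²) + 2)))/X = ((2*X)/(X + (2*X² + 2)))/X = ((2*X)/(X + (2 + 2*X²)))/X = ((2*X)/(2 + X + 2*X²))/X = (2*X/(2 + X + 2*X²))/X = 2/(2 + X + 2*X²))
(b(1)*l(-3))*T(4, -1) = (1*(2/(2 - 3 + 2*(-3)²)))*(-1*4) = (1*(2/(2 - 3 + 2*9)))*(-4) = (1*(2/(2 - 3 + 18)))*(-4) = (1*(2/17))*(-4) = (2/17)*(-4) = -8/17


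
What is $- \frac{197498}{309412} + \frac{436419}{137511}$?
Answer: $\frac{5993062675}{2363752974} \approx 2.5354$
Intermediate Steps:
$- \frac{197498}{309412} + \frac{436419}{137511} = \left(-197498\right) \frac{1}{309412} + 436419 \cdot \frac{1}{137511} = - \frac{98749}{154706} + \frac{48491}{15279} = \frac{5993062675}{2363752974}$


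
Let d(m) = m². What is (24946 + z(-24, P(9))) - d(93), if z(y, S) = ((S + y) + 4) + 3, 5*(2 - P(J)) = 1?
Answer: 81409/5 ≈ 16282.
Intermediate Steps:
P(J) = 9/5 (P(J) = 2 - ⅕*1 = 2 - ⅕ = 9/5)
z(y, S) = 7 + S + y (z(y, S) = (4 + S + y) + 3 = 7 + S + y)
(24946 + z(-24, P(9))) - d(93) = (24946 + (7 + 9/5 - 24)) - 1*93² = (24946 - 76/5) - 1*8649 = 124654/5 - 8649 = 81409/5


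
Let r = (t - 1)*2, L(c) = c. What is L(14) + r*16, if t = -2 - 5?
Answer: -242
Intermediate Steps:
t = -7
r = -16 (r = (-7 - 1)*2 = -8*2 = -16)
L(14) + r*16 = 14 - 16*16 = 14 - 256 = -242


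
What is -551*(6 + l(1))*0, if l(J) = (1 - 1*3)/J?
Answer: 0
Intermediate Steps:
l(J) = -2/J (l(J) = (1 - 3)/J = -2/J)
-551*(6 + l(1))*0 = -551*(6 - 2/1)*0 = -551*(6 - 2*1)*0 = -551*(6 - 2)*0 = -2204*0 = -551*0 = 0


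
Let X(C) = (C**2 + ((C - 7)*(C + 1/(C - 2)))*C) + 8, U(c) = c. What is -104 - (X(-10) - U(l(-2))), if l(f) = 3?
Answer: 9031/6 ≈ 1505.2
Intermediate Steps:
X(C) = 8 + C**2 + C*(-7 + C)*(C + 1/(-2 + C)) (X(C) = (C**2 + ((-7 + C)*(C + 1/(-2 + C)))*C) + 8 = (C**2 + C*(-7 + C)*(C + 1/(-2 + C))) + 8 = 8 + C**2 + C*(-7 + C)*(C + 1/(-2 + C)))
-104 - (X(-10) - U(l(-2))) = -104 - ((-16 - 10 + (-10)**4 - 8*(-10)**3 + 13*(-10)**2)/(-2 - 10) - 1*3) = -104 - ((-16 - 10 + 10000 - 8*(-1000) + 13*100)/(-12) - 3) = -104 - (-(-16 - 10 + 10000 + 8000 + 1300)/12 - 3) = -104 - (-1/12*19274 - 3) = -104 - (-9637/6 - 3) = -104 - 1*(-9655/6) = -104 + 9655/6 = 9031/6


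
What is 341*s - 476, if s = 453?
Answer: 153997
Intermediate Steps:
341*s - 476 = 341*453 - 476 = 154473 - 476 = 153997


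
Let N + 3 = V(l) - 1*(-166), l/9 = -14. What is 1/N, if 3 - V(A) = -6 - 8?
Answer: 1/180 ≈ 0.0055556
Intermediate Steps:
l = -126 (l = 9*(-14) = -126)
V(A) = 17 (V(A) = 3 - (-6 - 8) = 3 - 1*(-14) = 3 + 14 = 17)
N = 180 (N = -3 + (17 - 1*(-166)) = -3 + (17 + 166) = -3 + 183 = 180)
1/N = 1/180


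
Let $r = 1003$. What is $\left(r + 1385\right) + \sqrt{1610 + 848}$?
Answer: $2388 + \sqrt{2458} \approx 2437.6$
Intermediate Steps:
$\left(r + 1385\right) + \sqrt{1610 + 848} = \left(1003 + 1385\right) + \sqrt{1610 + 848} = 2388 + \sqrt{2458}$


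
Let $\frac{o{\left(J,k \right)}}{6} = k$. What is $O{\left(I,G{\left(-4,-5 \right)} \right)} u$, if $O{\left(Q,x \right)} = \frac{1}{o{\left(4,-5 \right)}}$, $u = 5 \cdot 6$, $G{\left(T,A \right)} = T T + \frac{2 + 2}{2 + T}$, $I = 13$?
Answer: $-1$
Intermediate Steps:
$o{\left(J,k \right)} = 6 k$
$G{\left(T,A \right)} = T^{2} + \frac{4}{2 + T}$
$u = 30$
$O{\left(Q,x \right)} = - \frac{1}{30}$ ($O{\left(Q,x \right)} = \frac{1}{6 \left(-5\right)} = \frac{1}{-30} = - \frac{1}{30}$)
$O{\left(I,G{\left(-4,-5 \right)} \right)} u = \left(- \frac{1}{30}\right) 30 = -1$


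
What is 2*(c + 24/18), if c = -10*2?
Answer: -112/3 ≈ -37.333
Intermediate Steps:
c = -20
2*(c + 24/18) = 2*(-20 + 24/18) = 2*(-20 + 24*(1/18)) = 2*(-20 + 4/3) = 2*(-56/3) = -112/3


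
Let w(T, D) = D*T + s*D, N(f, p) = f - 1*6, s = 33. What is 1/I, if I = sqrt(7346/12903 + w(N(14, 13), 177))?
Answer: sqrt(1208293912551)/93644417 ≈ 0.011738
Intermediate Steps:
N(f, p) = -6 + f (N(f, p) = f - 6 = -6 + f)
w(T, D) = 33*D + D*T (w(T, D) = D*T + 33*D = 33*D + D*T)
I = sqrt(1208293912551)/12903 (I = sqrt(7346/12903 + 177*(33 + (-6 + 14))) = sqrt(7346*(1/12903) + 177*(33 + 8)) = sqrt(7346/12903 + 177*41) = sqrt(7346/12903 + 7257) = sqrt(93644417/12903) = sqrt(1208293912551)/12903 ≈ 85.191)
1/I = 1/(sqrt(1208293912551)/12903) = sqrt(1208293912551)/93644417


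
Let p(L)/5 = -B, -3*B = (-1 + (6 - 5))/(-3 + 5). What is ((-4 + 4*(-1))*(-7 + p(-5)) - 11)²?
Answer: 2025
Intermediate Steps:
B = 0 (B = -(-1 + (6 - 5))/(3*(-3 + 5)) = -(-1 + 1)/(3*2) = -0/2 = -⅓*0 = 0)
p(L) = 0 (p(L) = 5*(-1*0) = 5*0 = 0)
((-4 + 4*(-1))*(-7 + p(-5)) - 11)² = ((-4 + 4*(-1))*(-7 + 0) - 11)² = ((-4 - 4)*(-7) - 11)² = (-8*(-7) - 11)² = (56 - 11)² = 45² = 2025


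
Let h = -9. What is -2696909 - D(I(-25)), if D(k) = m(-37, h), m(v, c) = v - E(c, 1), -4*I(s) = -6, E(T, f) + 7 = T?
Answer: -2696888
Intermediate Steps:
E(T, f) = -7 + T
I(s) = 3/2 (I(s) = -¼*(-6) = 3/2)
m(v, c) = 7 + v - c (m(v, c) = v - (-7 + c) = v + (7 - c) = 7 + v - c)
D(k) = -21 (D(k) = 7 - 37 - 1*(-9) = 7 - 37 + 9 = -21)
-2696909 - D(I(-25)) = -2696909 - 1*(-21) = -2696909 + 21 = -2696888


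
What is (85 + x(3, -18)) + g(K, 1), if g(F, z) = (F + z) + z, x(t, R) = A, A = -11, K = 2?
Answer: 78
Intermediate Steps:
x(t, R) = -11
g(F, z) = F + 2*z
(85 + x(3, -18)) + g(K, 1) = (85 - 11) + (2 + 2*1) = 74 + (2 + 2) = 74 + 4 = 78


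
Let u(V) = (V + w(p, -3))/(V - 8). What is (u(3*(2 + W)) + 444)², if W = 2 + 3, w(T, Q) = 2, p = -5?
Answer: 33582025/169 ≈ 1.9871e+5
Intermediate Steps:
W = 5
u(V) = (2 + V)/(-8 + V) (u(V) = (V + 2)/(V - 8) = (2 + V)/(-8 + V))
(u(3*(2 + W)) + 444)² = ((2 + 3*(2 + 5))/(-8 + 3*(2 + 5)) + 444)² = ((2 + 3*7)/(-8 + 3*7) + 444)² = ((2 + 21)/(-8 + 21) + 444)² = (23/13 + 444)² = (5795/13)² = 33582025/169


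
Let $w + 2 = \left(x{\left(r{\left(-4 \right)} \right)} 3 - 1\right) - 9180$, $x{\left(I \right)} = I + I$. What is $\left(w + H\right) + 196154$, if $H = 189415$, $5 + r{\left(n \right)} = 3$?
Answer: $376374$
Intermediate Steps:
$r{\left(n \right)} = -2$ ($r{\left(n \right)} = -5 + 3 = -2$)
$x{\left(I \right)} = 2 I$
$w = -9195$ ($w = -2 - \left(9181 - 2 \left(-2\right) 3\right) = -2 - 9193 = -9195$)
$\left(w + H\right) + 196154 = \left(-9195 + 189415\right) + 196154 = 180220 + 196154 = 376374$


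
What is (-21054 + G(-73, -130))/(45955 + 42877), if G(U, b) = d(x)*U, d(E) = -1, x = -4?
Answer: -20981/88832 ≈ -0.23619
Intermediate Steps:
G(U, b) = -U
(-21054 + G(-73, -130))/(45955 + 42877) = (-21054 - 1*(-73))/(45955 + 42877) = (-21054 + 73)/88832 = -20981*1/88832 = -20981/88832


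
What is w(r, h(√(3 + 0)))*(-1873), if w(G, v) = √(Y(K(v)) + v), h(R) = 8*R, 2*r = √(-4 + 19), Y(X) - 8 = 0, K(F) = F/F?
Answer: -3746*√(2 + 2*√3) ≈ -8756.4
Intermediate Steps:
K(F) = 1
Y(X) = 8 (Y(X) = 8 + 0 = 8)
r = √15/2 (r = √(-4 + 19)/2 = √15/2 ≈ 1.9365)
w(G, v) = √(8 + v)
w(r, h(√(3 + 0)))*(-1873) = √(8 + 8*√(3 + 0))*(-1873) = √(8 + 8*√3)*(-1873) = -1873*√(8 + 8*√3)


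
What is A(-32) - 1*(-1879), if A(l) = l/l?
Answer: 1880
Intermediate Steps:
A(l) = 1
A(-32) - 1*(-1879) = 1 - 1*(-1879) = 1 + 1879 = 1880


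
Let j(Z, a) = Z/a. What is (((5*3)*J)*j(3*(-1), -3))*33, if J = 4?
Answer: 1980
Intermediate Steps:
(((5*3)*J)*j(3*(-1), -3))*33 = (((5*3)*4)*((3*(-1))/(-3)))*33 = ((15*4)*(-3*(-⅓)))*33 = (60*1)*33 = 60*33 = 1980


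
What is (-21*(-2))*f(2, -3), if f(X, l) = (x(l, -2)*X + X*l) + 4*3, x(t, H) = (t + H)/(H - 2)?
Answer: 357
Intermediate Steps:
x(t, H) = (H + t)/(-2 + H)
f(X, l) = 12 + X*l + X*(½ - l/4) (f(X, l) = (((-2 + l)/(-2 - 2))*X + X*l) + 4*3 = (((-2 + l)/(-4))*X + X*l) + 12 = ((-(-2 + l)/4)*X + X*l) + 12 = ((½ - l/4)*X + X*l) + 12 = (X*(½ - l/4) + X*l) + 12 = (X*l + X*(½ - l/4)) + 12 = 12 + X*l + X*(½ - l/4))
(-21*(-2))*f(2, -3) = (-21*(-2))*(12 + (½)*2 + (¾)*2*(-3)) = 42*(12 + 1 - 9/2) = 42*(17/2) = 357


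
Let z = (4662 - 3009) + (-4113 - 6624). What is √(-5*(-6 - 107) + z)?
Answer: I*√8519 ≈ 92.298*I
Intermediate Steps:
z = -9084 (z = 1653 - 10737 = -9084)
√(-5*(-6 - 107) + z) = √(-5*(-6 - 107) - 9084) = √(-5*(-113) - 9084) = √(565 - 9084) = √(-8519) = I*√8519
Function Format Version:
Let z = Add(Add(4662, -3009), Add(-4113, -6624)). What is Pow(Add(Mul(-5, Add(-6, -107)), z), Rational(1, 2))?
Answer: Mul(I, Pow(8519, Rational(1, 2))) ≈ Mul(92.298, I)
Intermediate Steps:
z = -9084 (z = Add(1653, -10737) = -9084)
Pow(Add(Mul(-5, Add(-6, -107)), z), Rational(1, 2)) = Pow(Add(Mul(-5, Add(-6, -107)), -9084), Rational(1, 2)) = Pow(Add(Mul(-5, -113), -9084), Rational(1, 2)) = Pow(Add(565, -9084), Rational(1, 2)) = Pow(-8519, Rational(1, 2)) = Mul(I, Pow(8519, Rational(1, 2)))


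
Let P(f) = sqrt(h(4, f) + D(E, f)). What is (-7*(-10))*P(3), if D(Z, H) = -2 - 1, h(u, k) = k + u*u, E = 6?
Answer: 280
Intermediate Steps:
h(u, k) = k + u**2
D(Z, H) = -3
P(f) = sqrt(13 + f) (P(f) = sqrt((f + 4**2) - 3) = sqrt((f + 16) - 3) = sqrt((16 + f) - 3) = sqrt(13 + f))
(-7*(-10))*P(3) = (-7*(-10))*sqrt(13 + 3) = 70*sqrt(16) = 70*4 = 280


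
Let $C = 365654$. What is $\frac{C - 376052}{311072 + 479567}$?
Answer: $- \frac{10398}{790639} \approx -0.013151$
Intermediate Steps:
$\frac{C - 376052}{311072 + 479567} = \frac{365654 - 376052}{311072 + 479567} = - \frac{10398}{790639}$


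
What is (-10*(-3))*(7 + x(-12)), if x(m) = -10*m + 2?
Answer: 3870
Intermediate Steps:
x(m) = 2 - 10*m
(-10*(-3))*(7 + x(-12)) = (-10*(-3))*(7 + (2 - 10*(-12))) = 30*(7 + (2 + 120)) = 30*(7 + 122) = 30*129 = 3870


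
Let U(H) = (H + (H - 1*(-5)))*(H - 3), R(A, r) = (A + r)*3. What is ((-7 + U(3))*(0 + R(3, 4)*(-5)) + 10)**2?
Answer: 555025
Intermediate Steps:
R(A, r) = 3*A + 3*r
U(H) = (-3 + H)*(5 + 2*H) (U(H) = (H + (H + 5))*(-3 + H) = (H + (5 + H))*(-3 + H) = (5 + 2*H)*(-3 + H) = (-3 + H)*(5 + 2*H))
((-7 + U(3))*(0 + R(3, 4)*(-5)) + 10)**2 = ((-7 + (-15 - 1*3 + 2*3**2))*(0 + (3*3 + 3*4)*(-5)) + 10)**2 = ((-7 + (-15 - 3 + 2*9))*(0 + (9 + 12)*(-5)) + 10)**2 = ((-7 + (-15 - 3 + 18))*(0 + 21*(-5)) + 10)**2 = ((-7 + 0)*(0 - 105) + 10)**2 = (-7*(-105) + 10)**2 = (735 + 10)**2 = 745**2 = 555025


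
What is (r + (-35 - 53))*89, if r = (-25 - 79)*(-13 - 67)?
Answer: 732648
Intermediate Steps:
r = 8320 (r = -104*(-80) = 8320)
(r + (-35 - 53))*89 = (8320 + (-35 - 53))*89 = (8320 - 88)*89 = 8232*89 = 732648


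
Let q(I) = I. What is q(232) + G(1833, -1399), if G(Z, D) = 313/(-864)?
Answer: 200135/864 ≈ 231.64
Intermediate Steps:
G(Z, D) = -313/864 (G(Z, D) = 313*(-1/864) = -313/864)
q(232) + G(1833, -1399) = 232 - 313/864 = 200135/864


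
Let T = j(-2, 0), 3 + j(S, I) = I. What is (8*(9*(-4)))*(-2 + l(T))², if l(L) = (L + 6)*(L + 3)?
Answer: -1152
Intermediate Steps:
j(S, I) = -3 + I
T = -3 (T = -3 + 0 = -3)
l(L) = (3 + L)*(6 + L) (l(L) = (6 + L)*(3 + L) = (3 + L)*(6 + L))
(8*(9*(-4)))*(-2 + l(T))² = (8*(9*(-4)))*(-2 + (18 + (-3)² + 9*(-3)))² = (8*(-36))*(-2 + (18 + 9 - 27))² = -288*(-2 + 0)² = -288*(-2)² = -288*4 = -1152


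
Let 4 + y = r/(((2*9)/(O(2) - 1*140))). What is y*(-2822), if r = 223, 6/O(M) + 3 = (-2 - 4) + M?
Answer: 310959002/63 ≈ 4.9359e+6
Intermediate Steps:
O(M) = 6/(-9 + M) (O(M) = 6/(-3 + ((-2 - 4) + M)) = 6/(-3 + (-6 + M)) = 6/(-9 + M))
y = -110191/63 (y = -4 + 223/(((2*9)/(6/(-9 + 2) - 1*140))) = -4 + 223/((18/(6/(-7) - 140))) = -4 + 223/((18/(6*(-⅐) - 140))) = -4 + 223/((18/(-6/7 - 140))) = -4 + 223/((18/(-986/7))) = -4 + 223/((18*(-7/986))) = -4 + 223/(-63/493) = -4 + 223*(-493/63) = -4 - 109939/63 = -110191/63 ≈ -1749.1)
y*(-2822) = -110191/63*(-2822) = 310959002/63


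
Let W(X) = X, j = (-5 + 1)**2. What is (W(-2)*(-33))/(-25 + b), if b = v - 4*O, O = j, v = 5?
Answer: -11/14 ≈ -0.78571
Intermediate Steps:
j = 16 (j = (-4)**2 = 16)
O = 16
b = -59 (b = 5 - 4*16 = 5 - 64 = -59)
(W(-2)*(-33))/(-25 + b) = (-2*(-33))/(-25 - 59) = 66/(-84) = 66*(-1/84) = -11/14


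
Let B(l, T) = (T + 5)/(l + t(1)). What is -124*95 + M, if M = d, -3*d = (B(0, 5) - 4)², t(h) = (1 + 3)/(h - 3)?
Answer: -11807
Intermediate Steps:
t(h) = 4/(-3 + h)
B(l, T) = (5 + T)/(-2 + l) (B(l, T) = (T + 5)/(l + 4/(-3 + 1)) = (5 + T)/(l + 4/(-2)) = (5 + T)/(l + 4*(-½)) = (5 + T)/(l - 2) = (5 + T)/(-2 + l))
d = -27 (d = -((5 + 5)/(-2 + 0) - 4)²/3 = -(10/(-2) - 4)²/3 = -(-½*10 - 4)²/3 = -(-5 - 4)²/3 = -⅓*(-9)² = -⅓*81 = -27)
M = -27
-124*95 + M = -124*95 - 27 = -11780 - 27 = -11807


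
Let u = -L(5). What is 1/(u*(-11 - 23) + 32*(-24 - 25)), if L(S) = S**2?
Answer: -1/718 ≈ -0.0013928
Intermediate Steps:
u = -25 (u = -1*5**2 = -1*25 = -25)
1/(u*(-11 - 23) + 32*(-24 - 25)) = 1/(-25*(-11 - 23) + 32*(-24 - 25)) = 1/(-25*(-34) + 32*(-49)) = 1/(850 - 1568) = 1/(-718) = -1/718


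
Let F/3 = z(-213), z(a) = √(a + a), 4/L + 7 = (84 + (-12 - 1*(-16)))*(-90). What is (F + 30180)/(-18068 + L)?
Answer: -3987281/2387084 - 7927*I*√426/47741680 ≈ -1.6704 - 0.003427*I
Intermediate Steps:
L = -4/7927 (L = 4/(-7 + (84 + (-12 - 1*(-16)))*(-90)) = 4/(-7 + (84 + (-12 + 16))*(-90)) = 4/(-7 + (84 + 4)*(-90)) = 4/(-7 + 88*(-90)) = 4/(-7 - 7920) = 4/(-7927) = 4*(-1/7927) = -4/7927 ≈ -0.00050460)
z(a) = √2*√a (z(a) = √(2*a) = √2*√a)
F = 3*I*√426 (F = 3*(√2*√(-213)) = 3*(√2*(I*√213)) = 3*(I*√426) = 3*I*√426 ≈ 61.919*I)
(F + 30180)/(-18068 + L) = (3*I*√426 + 30180)/(-18068 - 4/7927) = (30180 + 3*I*√426)/(-143225040/7927) = (30180 + 3*I*√426)*(-7927/143225040) = -3987281/2387084 - 7927*I*√426/47741680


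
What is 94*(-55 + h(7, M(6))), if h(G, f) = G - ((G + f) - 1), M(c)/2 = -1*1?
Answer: -4888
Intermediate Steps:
M(c) = -2 (M(c) = 2*(-1*1) = 2*(-1) = -2)
h(G, f) = 1 - f (h(G, f) = G - (-1 + G + f) = G + (1 - G - f) = 1 - f)
94*(-55 + h(7, M(6))) = 94*(-55 + (1 - 1*(-2))) = 94*(-55 + (1 + 2)) = 94*(-55 + 3) = 94*(-52) = -4888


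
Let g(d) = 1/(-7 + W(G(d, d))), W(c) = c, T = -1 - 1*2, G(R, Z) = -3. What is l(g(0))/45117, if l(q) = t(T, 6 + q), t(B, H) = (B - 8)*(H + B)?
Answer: -319/451170 ≈ -0.00070705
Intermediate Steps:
T = -3 (T = -1 - 2 = -3)
t(B, H) = (-8 + B)*(B + H)
g(d) = -⅒ (g(d) = 1/(-7 - 3) = 1/(-10) = -⅒)
l(q) = -33 - 11*q (l(q) = (-3)² - 8*(-3) - 8*(6 + q) - 3*(6 + q) = 9 + 24 + (-48 - 8*q) + (-18 - 3*q) = -33 - 11*q)
l(g(0))/45117 = (-33 - 11*(-⅒))/45117 = (-33 + 11/10)*(1/45117) = -319/10*1/45117 = -319/451170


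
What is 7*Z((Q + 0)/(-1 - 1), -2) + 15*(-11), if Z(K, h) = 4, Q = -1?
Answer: -137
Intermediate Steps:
7*Z((Q + 0)/(-1 - 1), -2) + 15*(-11) = 7*4 + 15*(-11) = 28 - 165 = -137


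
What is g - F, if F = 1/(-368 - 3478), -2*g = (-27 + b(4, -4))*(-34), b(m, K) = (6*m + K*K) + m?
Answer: 1111495/3846 ≈ 289.00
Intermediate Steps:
b(m, K) = K² + 7*m (b(m, K) = (6*m + K²) + m = (K² + 6*m) + m = K² + 7*m)
g = 289 (g = -(-27 + ((-4)² + 7*4))*(-34)/2 = -(-27 + (16 + 28))*(-34)/2 = -(-27 + 44)*(-34)/2 = -17*(-34)/2 = -½*(-578) = 289)
F = -1/3846 (F = 1/(-3846) = -1/3846 ≈ -0.00026001)
g - F = 289 - 1*(-1/3846) = 289 + 1/3846 = 1111495/3846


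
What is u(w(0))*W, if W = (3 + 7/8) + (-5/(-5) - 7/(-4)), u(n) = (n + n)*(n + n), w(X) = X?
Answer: 0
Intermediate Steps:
u(n) = 4*n² (u(n) = (2*n)*(2*n) = 4*n²)
W = 53/8 (W = (3 + 7*(⅛)) + (-5*(-⅕) - 7*(-¼)) = (3 + 7/8) + (1 + 7/4) = 31/8 + 11/4 = 53/8 ≈ 6.6250)
u(w(0))*W = (4*0²)*(53/8) = (4*0)*(53/8) = 0*(53/8) = 0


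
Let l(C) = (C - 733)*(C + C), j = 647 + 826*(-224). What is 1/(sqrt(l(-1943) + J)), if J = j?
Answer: sqrt(1134951)/3404853 ≈ 0.00031289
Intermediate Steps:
j = -184377 (j = 647 - 185024 = -184377)
l(C) = 2*C*(-733 + C) (l(C) = (-733 + C)*(2*C) = 2*C*(-733 + C))
J = -184377
1/(sqrt(l(-1943) + J)) = 1/(sqrt(2*(-1943)*(-733 - 1943) - 184377)) = 1/(sqrt(2*(-1943)*(-2676) - 184377)) = 1/(sqrt(10398936 - 184377)) = 1/(sqrt(10214559)) = 1/(3*sqrt(1134951)) = sqrt(1134951)/3404853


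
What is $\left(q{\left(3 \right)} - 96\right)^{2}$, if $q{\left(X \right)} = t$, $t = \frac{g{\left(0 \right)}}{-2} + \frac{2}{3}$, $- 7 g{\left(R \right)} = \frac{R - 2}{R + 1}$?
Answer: $\frac{4020025}{441} \approx 9115.7$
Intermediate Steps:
$g{\left(R \right)} = - \frac{-2 + R}{7 \left(1 + R\right)}$ ($g{\left(R \right)} = - \frac{\left(R - 2\right) \frac{1}{R + 1}}{7} = - \frac{\left(-2 + R\right) \frac{1}{1 + R}}{7} = - \frac{\frac{1}{1 + R} \left(-2 + R\right)}{7} = - \frac{-2 + R}{7 \left(1 + R\right)}$)
$t = \frac{11}{21}$ ($t = \frac{\frac{1}{7} \frac{1}{1 + 0} \left(2 - 0\right)}{-2} + \frac{2}{3} = \frac{2 + 0}{7 \cdot 1} \left(- \frac{1}{2}\right) + 2 \cdot \frac{1}{3} = \frac{1}{7} \cdot 1 \cdot 2 \left(- \frac{1}{2}\right) + \frac{2}{3} = \frac{2}{7} \left(- \frac{1}{2}\right) + \frac{2}{3} = - \frac{1}{7} + \frac{2}{3} = \frac{11}{21} \approx 0.52381$)
$q{\left(X \right)} = \frac{11}{21}$
$\left(q{\left(3 \right)} - 96\right)^{2} = \left(\frac{11}{21} - 96\right)^{2} = \left(- \frac{2005}{21}\right)^{2} = \frac{4020025}{441}$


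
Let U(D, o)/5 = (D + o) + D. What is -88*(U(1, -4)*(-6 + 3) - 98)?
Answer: 5984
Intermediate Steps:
U(D, o) = 5*o + 10*D (U(D, o) = 5*((D + o) + D) = 5*(o + 2*D) = 5*o + 10*D)
-88*(U(1, -4)*(-6 + 3) - 98) = -88*((5*(-4) + 10*1)*(-6 + 3) - 98) = -88*((-20 + 10)*(-3) - 98) = -88*(-10*(-3) - 98) = -88*(30 - 98) = -88*(-68) = 5984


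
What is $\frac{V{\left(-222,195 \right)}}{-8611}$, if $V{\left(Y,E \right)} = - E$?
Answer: $\frac{195}{8611} \approx 0.022645$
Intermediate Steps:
$\frac{V{\left(-222,195 \right)}}{-8611} = \frac{\left(-1\right) 195}{-8611} = \left(-195\right) \left(- \frac{1}{8611}\right) = \frac{195}{8611}$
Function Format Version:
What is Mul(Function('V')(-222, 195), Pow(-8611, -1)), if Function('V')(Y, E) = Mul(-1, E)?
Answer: Rational(195, 8611) ≈ 0.022645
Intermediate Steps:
Mul(Function('V')(-222, 195), Pow(-8611, -1)) = Mul(Mul(-1, 195), Pow(-8611, -1)) = Mul(-195, Rational(-1, 8611)) = Rational(195, 8611)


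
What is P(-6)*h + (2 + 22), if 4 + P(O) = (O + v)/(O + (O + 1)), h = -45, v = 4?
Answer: 2154/11 ≈ 195.82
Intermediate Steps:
P(O) = -4 + (4 + O)/(1 + 2*O) (P(O) = -4 + (O + 4)/(O + (O + 1)) = -4 + (4 + O)/(O + (1 + O)) = -4 + (4 + O)/(1 + 2*O))
P(-6)*h + (2 + 22) = -7*(-6)/(1 + 2*(-6))*(-45) + (2 + 22) = -7*(-6)/(1 - 12)*(-45) + 24 = -7*(-6)/(-11)*(-45) + 24 = -7*(-6)*(-1/11)*(-45) + 24 = -42/11*(-45) + 24 = 1890/11 + 24 = 2154/11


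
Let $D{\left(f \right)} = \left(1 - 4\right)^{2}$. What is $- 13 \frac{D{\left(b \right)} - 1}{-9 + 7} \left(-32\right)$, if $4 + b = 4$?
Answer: $-1664$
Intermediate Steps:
$b = 0$ ($b = -4 + 4 = 0$)
$D{\left(f \right)} = 9$ ($D{\left(f \right)} = \left(-3\right)^{2} = 9$)
$- 13 \frac{D{\left(b \right)} - 1}{-9 + 7} \left(-32\right) = - 13 \frac{9 - 1}{-9 + 7} \left(-32\right) = - 13 \frac{8}{-2} \left(-32\right) = - 13 \cdot 8 \left(- \frac{1}{2}\right) \left(-32\right) = \left(-13\right) \left(-4\right) \left(-32\right) = 52 \left(-32\right) = -1664$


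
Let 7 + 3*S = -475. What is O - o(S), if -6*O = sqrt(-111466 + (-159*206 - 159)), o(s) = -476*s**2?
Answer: 110586224/9 - I*sqrt(144379)/6 ≈ 1.2287e+7 - 63.329*I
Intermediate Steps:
S = -482/3 (S = -7/3 + (1/3)*(-475) = -7/3 - 475/3 = -482/3 ≈ -160.67)
O = -I*sqrt(144379)/6 (O = -sqrt(-111466 + (-159*206 - 159))/6 = -sqrt(-111466 + (-32754 - 159))/6 = -sqrt(-111466 - 32913)/6 = -I*sqrt(144379)/6 ≈ -63.329*I)
O - o(S) = -I*sqrt(144379)/6 - (-476)*(-482/3)**2 = -I*sqrt(144379)/6 - (-476)*232324/9 = -I*sqrt(144379)/6 - 1*(-110586224/9) = -I*sqrt(144379)/6 + 110586224/9 = 110586224/9 - I*sqrt(144379)/6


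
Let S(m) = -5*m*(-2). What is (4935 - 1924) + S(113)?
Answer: 4141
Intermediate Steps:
S(m) = 10*m
(4935 - 1924) + S(113) = (4935 - 1924) + 10*113 = 3011 + 1130 = 4141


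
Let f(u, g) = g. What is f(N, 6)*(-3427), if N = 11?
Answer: -20562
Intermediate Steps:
f(N, 6)*(-3427) = 6*(-3427) = -20562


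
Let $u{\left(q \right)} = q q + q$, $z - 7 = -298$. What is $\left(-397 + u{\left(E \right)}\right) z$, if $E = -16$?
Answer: $45687$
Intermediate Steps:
$z = -291$ ($z = 7 - 298 = -291$)
$u{\left(q \right)} = q + q^{2}$ ($u{\left(q \right)} = q^{2} + q = q + q^{2}$)
$\left(-397 + u{\left(E \right)}\right) z = \left(-397 - 16 \left(1 - 16\right)\right) \left(-291\right) = \left(-397 - -240\right) \left(-291\right) = \left(-397 + 240\right) \left(-291\right) = \left(-157\right) \left(-291\right) = 45687$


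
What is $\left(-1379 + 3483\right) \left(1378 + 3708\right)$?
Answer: $10700944$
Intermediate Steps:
$\left(-1379 + 3483\right) \left(1378 + 3708\right) = 2104 \cdot 5086 = 10700944$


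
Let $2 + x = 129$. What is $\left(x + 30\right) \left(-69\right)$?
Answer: $-10833$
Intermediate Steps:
$x = 127$ ($x = -2 + 129 = 127$)
$\left(x + 30\right) \left(-69\right) = \left(127 + 30\right) \left(-69\right) = 157 \left(-69\right) = -10833$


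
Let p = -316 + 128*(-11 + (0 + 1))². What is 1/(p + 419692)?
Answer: 1/432176 ≈ 2.3139e-6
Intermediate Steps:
p = 12484 (p = -316 + 128*(-11 + 1)² = -316 + 128*(-10)² = -316 + 128*100 = -316 + 12800 = 12484)
1/(p + 419692) = 1/(12484 + 419692) = 1/432176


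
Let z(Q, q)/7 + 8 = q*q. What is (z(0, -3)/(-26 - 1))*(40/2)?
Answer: -140/27 ≈ -5.1852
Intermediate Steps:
z(Q, q) = -56 + 7*q² (z(Q, q) = -56 + 7*(q*q) = -56 + 7*q²)
(z(0, -3)/(-26 - 1))*(40/2) = ((-56 + 7*(-3)²)/(-26 - 1))*(40/2) = ((-56 + 7*9)/(-27))*(40*(½)) = -(-56 + 63)/27*20 = -1/27*7*20 = -7/27*20 = -140/27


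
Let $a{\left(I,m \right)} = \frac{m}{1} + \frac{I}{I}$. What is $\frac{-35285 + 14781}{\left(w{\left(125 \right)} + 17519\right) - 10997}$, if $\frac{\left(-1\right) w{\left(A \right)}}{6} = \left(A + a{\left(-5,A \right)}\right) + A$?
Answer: $- \frac{10252}{2133} \approx -4.8064$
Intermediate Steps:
$a{\left(I,m \right)} = 1 + m$ ($a{\left(I,m \right)} = m 1 + 1 = m + 1 = 1 + m$)
$w{\left(A \right)} = -6 - 18 A$ ($w{\left(A \right)} = - 6 \left(\left(A + \left(1 + A\right)\right) + A\right) = - 6 \left(\left(1 + 2 A\right) + A\right) = - 6 \left(1 + 3 A\right) = -6 - 18 A$)
$\frac{-35285 + 14781}{\left(w{\left(125 \right)} + 17519\right) - 10997} = \frac{-35285 + 14781}{\left(\left(-6 - 2250\right) + 17519\right) - 10997} = - \frac{20504}{\left(\left(-6 - 2250\right) + 17519\right) - 10997} = - \frac{20504}{\left(-2256 + 17519\right) - 10997} = - \frac{20504}{15263 - 10997} = - \frac{20504}{4266} = \left(-20504\right) \frac{1}{4266} = - \frac{10252}{2133}$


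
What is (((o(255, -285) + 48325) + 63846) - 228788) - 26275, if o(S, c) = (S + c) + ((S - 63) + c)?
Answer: -143015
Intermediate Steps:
o(S, c) = -63 + 2*S + 2*c (o(S, c) = (S + c) + ((-63 + S) + c) = (S + c) + (-63 + S + c) = -63 + 2*S + 2*c)
(((o(255, -285) + 48325) + 63846) - 228788) - 26275 = ((((-63 + 2*255 + 2*(-285)) + 48325) + 63846) - 228788) - 26275 = ((((-63 + 510 - 570) + 48325) + 63846) - 228788) - 26275 = (((-123 + 48325) + 63846) - 228788) - 26275 = ((48202 + 63846) - 228788) - 26275 = (112048 - 228788) - 26275 = -116740 - 26275 = -143015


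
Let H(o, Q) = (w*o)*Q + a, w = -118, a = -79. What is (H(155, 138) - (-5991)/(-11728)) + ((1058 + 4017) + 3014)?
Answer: -29507771271/11728 ≈ -2.5160e+6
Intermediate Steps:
H(o, Q) = -79 - 118*Q*o (H(o, Q) = (-118*o)*Q - 79 = -118*Q*o - 79 = -79 - 118*Q*o)
(H(155, 138) - (-5991)/(-11728)) + ((1058 + 4017) + 3014) = ((-79 - 118*138*155) - (-5991)/(-11728)) + ((1058 + 4017) + 3014) = ((-79 - 2524020) - (-5991)*(-1)/11728) + (5075 + 3014) = (-2524099 - 1*5991/11728) + 8089 = (-2524099 - 5991/11728) + 8089 = -29602639063/11728 + 8089 = -29507771271/11728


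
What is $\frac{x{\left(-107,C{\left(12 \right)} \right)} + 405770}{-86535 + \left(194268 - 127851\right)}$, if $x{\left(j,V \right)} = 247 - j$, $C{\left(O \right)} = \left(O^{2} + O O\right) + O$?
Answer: $- \frac{203062}{10059} \approx -20.187$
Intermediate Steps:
$C{\left(O \right)} = O + 2 O^{2}$ ($C{\left(O \right)} = \left(O^{2} + O^{2}\right) + O = 2 O^{2} + O = O + 2 O^{2}$)
$\frac{x{\left(-107,C{\left(12 \right)} \right)} + 405770}{-86535 + \left(194268 - 127851\right)} = \frac{\left(247 - -107\right) + 405770}{-86535 + \left(194268 - 127851\right)} = \frac{\left(247 + 107\right) + 405770}{-86535 + \left(194268 - 127851\right)} = \frac{354 + 405770}{-86535 + 66417} = \frac{406124}{-20118} = 406124 \left(- \frac{1}{20118}\right) = - \frac{203062}{10059}$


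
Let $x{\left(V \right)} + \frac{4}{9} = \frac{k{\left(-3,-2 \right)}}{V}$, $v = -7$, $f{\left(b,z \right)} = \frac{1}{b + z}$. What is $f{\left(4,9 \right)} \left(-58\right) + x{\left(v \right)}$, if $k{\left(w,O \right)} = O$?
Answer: $- \frac{3784}{819} \approx -4.6203$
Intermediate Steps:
$x{\left(V \right)} = - \frac{4}{9} - \frac{2}{V}$
$f{\left(4,9 \right)} \left(-58\right) + x{\left(v \right)} = \frac{1}{4 + 9} \left(-58\right) - \left(\frac{4}{9} + \frac{2}{-7}\right) = \frac{1}{13} \left(-58\right) - \frac{10}{63} = \frac{1}{13} \left(-58\right) + \left(- \frac{4}{9} + \frac{2}{7}\right) = - \frac{58}{13} - \frac{10}{63} = - \frac{3784}{819}$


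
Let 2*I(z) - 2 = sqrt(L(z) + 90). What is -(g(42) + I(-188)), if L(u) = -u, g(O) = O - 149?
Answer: 106 - sqrt(278)/2 ≈ 97.663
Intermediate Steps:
g(O) = -149 + O
I(z) = 1 + sqrt(90 - z)/2 (I(z) = 1 + sqrt(-z + 90)/2 = 1 + sqrt(90 - z)/2)
-(g(42) + I(-188)) = -((-149 + 42) + (1 + sqrt(90 - 1*(-188))/2)) = -(-107 + (1 + sqrt(90 + 188)/2)) = -(-107 + (1 + sqrt(278)/2)) = -(-106 + sqrt(278)/2) = 106 - sqrt(278)/2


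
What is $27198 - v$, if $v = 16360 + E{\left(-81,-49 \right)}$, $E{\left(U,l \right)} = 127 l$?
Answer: $17061$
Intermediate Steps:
$v = 10137$ ($v = 16360 + 127 \left(-49\right) = 16360 - 6223 = 10137$)
$27198 - v = 27198 - 10137 = 17061$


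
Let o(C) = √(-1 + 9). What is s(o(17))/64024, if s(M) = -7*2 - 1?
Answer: -15/64024 ≈ -0.00023429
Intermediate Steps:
o(C) = 2*√2 (o(C) = √8 = 2*√2)
s(M) = -15 (s(M) = -14 - 1 = -15)
s(o(17))/64024 = -15/64024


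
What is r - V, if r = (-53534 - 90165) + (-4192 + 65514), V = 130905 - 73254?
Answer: -140028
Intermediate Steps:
V = 57651
r = -82377 (r = -143699 + 61322 = -82377)
r - V = -82377 - 1*57651 = -82377 - 57651 = -140028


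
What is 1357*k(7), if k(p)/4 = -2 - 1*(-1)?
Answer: -5428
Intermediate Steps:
k(p) = -4 (k(p) = 4*(-2 - 1*(-1)) = 4*(-2 + 1) = 4*(-1) = -4)
1357*k(7) = 1357*(-4) = -5428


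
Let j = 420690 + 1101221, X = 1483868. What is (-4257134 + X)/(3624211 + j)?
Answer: -462211/857687 ≈ -0.53890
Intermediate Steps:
j = 1521911
(-4257134 + X)/(3624211 + j) = (-4257134 + 1483868)/(3624211 + 1521911) = -2773266/5146122 = -2773266*1/5146122 = -462211/857687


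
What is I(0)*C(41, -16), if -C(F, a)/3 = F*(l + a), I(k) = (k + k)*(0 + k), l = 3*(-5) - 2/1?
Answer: 0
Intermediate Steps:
l = -17 (l = -15 - 2*1 = -15 - 2 = -17)
I(k) = 2*k² (I(k) = (2*k)*k = 2*k²)
C(F, a) = -3*F*(-17 + a)
I(0)*C(41, -16) = (2*0²)*(3*41*(17 - 1*(-16))) = (2*0)*(3*41*(17 + 16)) = 0*(3*41*33) = 0*4059 = 0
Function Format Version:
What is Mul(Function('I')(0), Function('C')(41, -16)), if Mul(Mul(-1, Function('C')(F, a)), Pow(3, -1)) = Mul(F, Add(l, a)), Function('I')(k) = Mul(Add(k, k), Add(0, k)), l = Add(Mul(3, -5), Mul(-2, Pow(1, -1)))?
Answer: 0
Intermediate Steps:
l = -17 (l = Add(-15, Mul(-2, 1)) = Add(-15, -2) = -17)
Function('I')(k) = Mul(2, Pow(k, 2)) (Function('I')(k) = Mul(Mul(2, k), k) = Mul(2, Pow(k, 2)))
Function('C')(F, a) = Mul(-3, F, Add(-17, a)) (Function('C')(F, a) = Mul(-3, Mul(F, Add(-17, a))) = Mul(-3, F, Add(-17, a)))
Mul(Function('I')(0), Function('C')(41, -16)) = Mul(Mul(2, Pow(0, 2)), Mul(3, 41, Add(17, Mul(-1, -16)))) = Mul(Mul(2, 0), Mul(3, 41, Add(17, 16))) = Mul(0, Mul(3, 41, 33)) = Mul(0, 4059) = 0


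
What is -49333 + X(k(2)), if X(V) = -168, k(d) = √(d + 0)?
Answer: -49501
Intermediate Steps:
k(d) = √d
-49333 + X(k(2)) = -49333 - 168 = -49501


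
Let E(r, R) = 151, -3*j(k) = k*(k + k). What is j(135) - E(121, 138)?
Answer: -12301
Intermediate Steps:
j(k) = -2*k²/3 (j(k) = -k*(k + k)/3 = -k*2*k/3 = -2*k²/3)
j(135) - E(121, 138) = -⅔*135² - 1*151 = -⅔*18225 - 151 = -12150 - 151 = -12301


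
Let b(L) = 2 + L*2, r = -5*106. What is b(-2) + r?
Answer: -532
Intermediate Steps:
r = -530
b(L) = 2 + 2*L
b(-2) + r = (2 + 2*(-2)) - 530 = (2 - 4) - 530 = -2 - 530 = -532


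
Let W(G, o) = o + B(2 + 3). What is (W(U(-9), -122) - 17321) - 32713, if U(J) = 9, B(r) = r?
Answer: -50151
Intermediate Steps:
W(G, o) = 5 + o (W(G, o) = o + (2 + 3) = o + 5 = 5 + o)
(W(U(-9), -122) - 17321) - 32713 = ((5 - 122) - 17321) - 32713 = (-117 - 17321) - 32713 = -17438 - 32713 = -50151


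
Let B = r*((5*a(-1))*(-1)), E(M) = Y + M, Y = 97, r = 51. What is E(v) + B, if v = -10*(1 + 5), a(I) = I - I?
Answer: 37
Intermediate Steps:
a(I) = 0
v = -60 (v = -10*6 = -60)
E(M) = 97 + M
B = 0 (B = 51*((5*0)*(-1)) = 51*(0*(-1)) = 51*0 = 0)
E(v) + B = (97 - 60) + 0 = 37 + 0 = 37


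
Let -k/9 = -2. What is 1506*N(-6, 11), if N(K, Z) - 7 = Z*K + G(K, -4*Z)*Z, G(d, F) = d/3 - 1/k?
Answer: -368719/3 ≈ -1.2291e+5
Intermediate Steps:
k = 18 (k = -9*(-2) = 18)
G(d, F) = -1/18 + d/3 (G(d, F) = d/3 - 1/18 = -1/18 + d/3)
N(K, Z) = 7 + K*Z + Z*(-1/18 + K/3) (N(K, Z) = 7 + (Z*K + (-1/18 + K/3)*Z) = 7 + (K*Z + Z*(-1/18 + K/3)) = 7 + K*Z + Z*(-1/18 + K/3))
1506*N(-6, 11) = 1506*(7 - 1/18*11 + (4/3)*(-6)*11) = 1506*(7 - 11/18 - 88) = 1506*(-1469/18) = -368719/3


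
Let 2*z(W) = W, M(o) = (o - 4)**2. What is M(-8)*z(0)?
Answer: 0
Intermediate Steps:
M(o) = (-4 + o)**2
z(W) = W/2
M(-8)*z(0) = (-4 - 8)**2*((1/2)*0) = (-12)**2*0 = 144*0 = 0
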